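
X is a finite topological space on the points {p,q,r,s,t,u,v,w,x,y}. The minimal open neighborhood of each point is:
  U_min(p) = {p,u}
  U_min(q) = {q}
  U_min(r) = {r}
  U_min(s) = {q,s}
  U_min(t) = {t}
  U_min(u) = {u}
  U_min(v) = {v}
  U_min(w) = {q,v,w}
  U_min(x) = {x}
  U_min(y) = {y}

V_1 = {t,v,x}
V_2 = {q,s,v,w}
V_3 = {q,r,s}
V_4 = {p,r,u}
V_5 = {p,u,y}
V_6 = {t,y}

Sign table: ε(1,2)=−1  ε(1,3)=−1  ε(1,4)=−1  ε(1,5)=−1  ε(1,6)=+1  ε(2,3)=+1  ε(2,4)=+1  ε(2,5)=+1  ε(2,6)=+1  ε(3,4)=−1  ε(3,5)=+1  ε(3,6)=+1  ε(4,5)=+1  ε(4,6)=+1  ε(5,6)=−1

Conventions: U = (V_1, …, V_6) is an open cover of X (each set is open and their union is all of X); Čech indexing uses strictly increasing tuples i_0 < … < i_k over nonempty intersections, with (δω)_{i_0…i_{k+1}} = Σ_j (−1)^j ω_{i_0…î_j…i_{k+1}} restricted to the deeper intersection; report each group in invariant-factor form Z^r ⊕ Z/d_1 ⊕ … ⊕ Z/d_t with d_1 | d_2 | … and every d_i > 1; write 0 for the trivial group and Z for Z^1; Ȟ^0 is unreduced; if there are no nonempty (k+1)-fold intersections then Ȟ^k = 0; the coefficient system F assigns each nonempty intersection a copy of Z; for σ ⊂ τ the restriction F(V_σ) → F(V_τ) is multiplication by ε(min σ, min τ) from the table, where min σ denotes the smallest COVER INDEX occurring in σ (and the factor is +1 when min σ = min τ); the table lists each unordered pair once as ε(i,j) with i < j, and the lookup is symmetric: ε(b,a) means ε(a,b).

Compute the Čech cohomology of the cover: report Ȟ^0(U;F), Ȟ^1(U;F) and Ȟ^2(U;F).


Ȟ^0 = 0, Ȟ^1 = Z/2 and Ȟ^2 = 0

nonempty intersections:
  V12={v} V16={t} V23={q,s} V34={r} V45={p,u} V56={y}
C dims 6,6; δ0: rk 6, SNF 1^5·2
Ȟ^0: (6−6)−0=0 ⇒ 0
Ȟ^1: (6−0)−6=0 plus torsion [2] ⇒ Z/2
Ȟ^2: (0−0)−0=0 ⇒ 0


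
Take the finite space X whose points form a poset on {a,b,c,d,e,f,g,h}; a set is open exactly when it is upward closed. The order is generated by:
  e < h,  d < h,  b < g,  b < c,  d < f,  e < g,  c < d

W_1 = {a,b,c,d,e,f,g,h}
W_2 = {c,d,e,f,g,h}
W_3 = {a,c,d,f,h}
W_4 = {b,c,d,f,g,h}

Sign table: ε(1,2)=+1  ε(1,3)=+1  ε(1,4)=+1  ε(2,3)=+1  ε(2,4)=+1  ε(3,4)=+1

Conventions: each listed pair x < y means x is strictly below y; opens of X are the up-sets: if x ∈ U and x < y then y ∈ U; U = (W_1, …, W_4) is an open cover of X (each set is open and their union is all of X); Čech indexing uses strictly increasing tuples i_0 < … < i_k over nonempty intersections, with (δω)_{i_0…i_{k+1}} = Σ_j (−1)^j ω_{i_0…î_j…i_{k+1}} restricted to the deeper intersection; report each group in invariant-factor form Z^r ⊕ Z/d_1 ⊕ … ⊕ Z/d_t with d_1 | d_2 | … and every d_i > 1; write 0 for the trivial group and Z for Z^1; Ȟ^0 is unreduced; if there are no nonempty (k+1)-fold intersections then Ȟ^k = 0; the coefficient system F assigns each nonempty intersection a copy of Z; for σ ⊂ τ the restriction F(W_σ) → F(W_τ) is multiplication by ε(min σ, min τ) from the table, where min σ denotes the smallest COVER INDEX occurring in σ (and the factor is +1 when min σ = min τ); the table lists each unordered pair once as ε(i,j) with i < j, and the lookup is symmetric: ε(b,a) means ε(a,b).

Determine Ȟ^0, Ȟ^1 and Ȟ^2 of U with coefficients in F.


intersection data:
  W12={c,d,e,f,g,h} W13={a,c,d,f,h} W14={b,c,d,f,g,h} W23={c,d,f,h} W24={c,d,f,g,h} W34={c,d,f,h}
  W123={c,d,f,h} W124={c,d,f,g,h} W134={c,d,f,h} W234={c,d,f,h}
  W1234={c,d,f,h}
C dims 4,6,4,1; δ0: rk 3, SNF 1^3; δ1: rk 3, SNF 1^3; δ2: rk 1, SNF 1^1
Ȟ^0 = (4 − 3) − 0 = 1, so Ȟ^0 ≅ Z
Ȟ^1 = (6 − 3) − 3 = 0, so Ȟ^1 ≅ 0
Ȟ^2 = (4 − 1) − 3 = 0, so Ȟ^2 ≅ 0

Ȟ^0 = Z, Ȟ^1 = 0 and Ȟ^2 = 0


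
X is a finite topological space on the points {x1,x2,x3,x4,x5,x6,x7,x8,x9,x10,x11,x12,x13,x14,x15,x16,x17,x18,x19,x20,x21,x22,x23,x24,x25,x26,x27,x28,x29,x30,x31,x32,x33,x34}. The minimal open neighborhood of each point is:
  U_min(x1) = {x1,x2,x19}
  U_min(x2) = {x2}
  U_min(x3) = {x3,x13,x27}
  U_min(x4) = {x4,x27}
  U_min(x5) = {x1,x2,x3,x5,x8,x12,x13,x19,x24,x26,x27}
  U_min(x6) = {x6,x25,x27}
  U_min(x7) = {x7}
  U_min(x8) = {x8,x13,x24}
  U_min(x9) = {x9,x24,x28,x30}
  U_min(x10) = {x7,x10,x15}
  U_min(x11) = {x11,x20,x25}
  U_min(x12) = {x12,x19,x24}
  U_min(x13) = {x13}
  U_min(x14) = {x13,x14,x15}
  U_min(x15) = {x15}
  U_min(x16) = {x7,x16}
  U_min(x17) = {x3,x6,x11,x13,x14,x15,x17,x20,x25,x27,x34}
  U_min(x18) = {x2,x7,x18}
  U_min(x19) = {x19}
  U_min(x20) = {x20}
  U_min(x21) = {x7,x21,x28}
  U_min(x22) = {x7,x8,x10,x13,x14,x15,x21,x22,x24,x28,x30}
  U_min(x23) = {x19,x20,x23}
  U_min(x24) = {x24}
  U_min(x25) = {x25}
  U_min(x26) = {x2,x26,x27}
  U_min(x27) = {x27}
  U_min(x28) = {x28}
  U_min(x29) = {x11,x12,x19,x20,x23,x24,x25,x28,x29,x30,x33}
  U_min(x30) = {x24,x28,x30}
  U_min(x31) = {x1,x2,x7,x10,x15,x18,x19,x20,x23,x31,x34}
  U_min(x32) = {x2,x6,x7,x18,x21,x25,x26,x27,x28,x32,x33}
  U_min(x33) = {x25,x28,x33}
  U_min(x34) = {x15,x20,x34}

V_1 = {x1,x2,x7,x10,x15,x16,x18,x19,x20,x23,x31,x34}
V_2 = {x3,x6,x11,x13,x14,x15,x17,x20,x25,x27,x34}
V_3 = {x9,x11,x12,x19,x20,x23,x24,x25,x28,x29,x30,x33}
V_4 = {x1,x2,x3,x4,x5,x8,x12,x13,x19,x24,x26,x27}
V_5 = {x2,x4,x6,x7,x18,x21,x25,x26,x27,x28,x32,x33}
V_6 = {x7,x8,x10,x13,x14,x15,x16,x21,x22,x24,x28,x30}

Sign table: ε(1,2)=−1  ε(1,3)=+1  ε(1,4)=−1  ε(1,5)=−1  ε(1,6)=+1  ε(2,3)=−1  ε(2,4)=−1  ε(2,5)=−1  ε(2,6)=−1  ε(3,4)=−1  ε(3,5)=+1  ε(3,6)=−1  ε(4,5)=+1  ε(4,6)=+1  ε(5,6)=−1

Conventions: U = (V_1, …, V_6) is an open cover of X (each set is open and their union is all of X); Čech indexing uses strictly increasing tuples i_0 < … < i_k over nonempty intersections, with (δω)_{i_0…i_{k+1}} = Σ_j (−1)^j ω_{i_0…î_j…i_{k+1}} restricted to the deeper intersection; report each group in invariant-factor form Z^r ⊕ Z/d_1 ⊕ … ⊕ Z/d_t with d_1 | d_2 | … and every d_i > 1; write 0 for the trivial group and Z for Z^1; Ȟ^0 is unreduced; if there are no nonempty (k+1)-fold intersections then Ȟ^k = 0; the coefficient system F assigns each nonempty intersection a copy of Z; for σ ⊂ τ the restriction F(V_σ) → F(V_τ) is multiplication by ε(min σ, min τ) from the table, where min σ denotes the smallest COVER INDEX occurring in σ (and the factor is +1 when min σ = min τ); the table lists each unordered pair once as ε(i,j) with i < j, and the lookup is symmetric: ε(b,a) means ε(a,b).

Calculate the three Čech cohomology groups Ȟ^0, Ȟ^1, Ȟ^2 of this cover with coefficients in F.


intersection data:
  V12={x15,x20,x34} V13={x19,x20,x23} V14={x1,x2,x19} V15={x2,x7,x18} V16={x7,x10,x15,x16} V23={x11,x20,x25} V24={x3,x13,x27} V25={x6,x25,x27} V26={x13,x14,x15} V34={x12,x19,x24} V35={x25,x28,x33} V36={x24,x28,x30} V45={x2,x4,x26,x27} V46={x8,x13,x24} V56={x7,x21,x28}
  V123={x20} V126={x15} V134={x19} V145={x2} V156={x7} V235={x25} V245={x27} V246={x13} V346={x24} V356={x28}
C dims 6,15,10; δ0: rk 6, SNF 1^5·2; δ1: rk 9, SNF 1^9
Ȟ^0 = (6 − 6) − 0 = 0, so Ȟ^0 ≅ 0
Ȟ^1 = (15 − 9) − 6 = 0 plus torsion [2], so Ȟ^1 ≅ Z/2
Ȟ^2 = (10 − 0) − 9 = 1, so Ȟ^2 ≅ Z

Ȟ^0(U;F) ≅ 0, Ȟ^1(U;F) ≅ Z/2, Ȟ^2(U;F) ≅ Z


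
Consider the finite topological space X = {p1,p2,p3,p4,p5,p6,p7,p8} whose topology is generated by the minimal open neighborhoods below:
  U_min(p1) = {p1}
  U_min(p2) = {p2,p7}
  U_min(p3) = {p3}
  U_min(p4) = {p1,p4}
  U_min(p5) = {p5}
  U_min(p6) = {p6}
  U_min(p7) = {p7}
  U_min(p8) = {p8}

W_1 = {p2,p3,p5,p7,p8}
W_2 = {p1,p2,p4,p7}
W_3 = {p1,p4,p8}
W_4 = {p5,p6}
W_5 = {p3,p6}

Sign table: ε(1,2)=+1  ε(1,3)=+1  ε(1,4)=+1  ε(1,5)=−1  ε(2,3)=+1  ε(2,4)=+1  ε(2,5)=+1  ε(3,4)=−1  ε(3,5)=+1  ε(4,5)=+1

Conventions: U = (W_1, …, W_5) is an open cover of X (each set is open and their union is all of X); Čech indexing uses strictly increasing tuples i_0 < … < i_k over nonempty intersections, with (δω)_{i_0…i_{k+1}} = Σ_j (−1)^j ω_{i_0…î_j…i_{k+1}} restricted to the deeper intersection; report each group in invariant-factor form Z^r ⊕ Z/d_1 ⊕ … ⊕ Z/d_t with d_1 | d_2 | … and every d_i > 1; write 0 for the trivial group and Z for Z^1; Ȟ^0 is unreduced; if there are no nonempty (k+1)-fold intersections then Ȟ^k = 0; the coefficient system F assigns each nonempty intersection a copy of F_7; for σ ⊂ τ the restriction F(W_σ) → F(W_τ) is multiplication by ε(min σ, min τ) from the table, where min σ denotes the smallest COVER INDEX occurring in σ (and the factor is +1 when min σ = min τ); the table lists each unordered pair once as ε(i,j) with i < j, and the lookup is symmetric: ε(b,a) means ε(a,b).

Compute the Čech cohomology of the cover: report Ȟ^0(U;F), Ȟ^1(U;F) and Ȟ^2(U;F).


intersection data:
  W12={p2,p7} W13={p8} W14={p5} W15={p3} W23={p1,p4} W45={p6}
C dims 5,6; δ0: rk_F7 5
Ȟ^0 = (5 − 5) − 0 = 0, so Ȟ^0 ≅ 0
Ȟ^1 = (6 − 0) − 5 = 1, so Ȟ^1 ≅ Z/7
Ȟ^2 = (0 − 0) − 0 = 0, so Ȟ^2 ≅ 0

Ȟ^0 = 0,  Ȟ^1 = Z/7,  Ȟ^2 = 0


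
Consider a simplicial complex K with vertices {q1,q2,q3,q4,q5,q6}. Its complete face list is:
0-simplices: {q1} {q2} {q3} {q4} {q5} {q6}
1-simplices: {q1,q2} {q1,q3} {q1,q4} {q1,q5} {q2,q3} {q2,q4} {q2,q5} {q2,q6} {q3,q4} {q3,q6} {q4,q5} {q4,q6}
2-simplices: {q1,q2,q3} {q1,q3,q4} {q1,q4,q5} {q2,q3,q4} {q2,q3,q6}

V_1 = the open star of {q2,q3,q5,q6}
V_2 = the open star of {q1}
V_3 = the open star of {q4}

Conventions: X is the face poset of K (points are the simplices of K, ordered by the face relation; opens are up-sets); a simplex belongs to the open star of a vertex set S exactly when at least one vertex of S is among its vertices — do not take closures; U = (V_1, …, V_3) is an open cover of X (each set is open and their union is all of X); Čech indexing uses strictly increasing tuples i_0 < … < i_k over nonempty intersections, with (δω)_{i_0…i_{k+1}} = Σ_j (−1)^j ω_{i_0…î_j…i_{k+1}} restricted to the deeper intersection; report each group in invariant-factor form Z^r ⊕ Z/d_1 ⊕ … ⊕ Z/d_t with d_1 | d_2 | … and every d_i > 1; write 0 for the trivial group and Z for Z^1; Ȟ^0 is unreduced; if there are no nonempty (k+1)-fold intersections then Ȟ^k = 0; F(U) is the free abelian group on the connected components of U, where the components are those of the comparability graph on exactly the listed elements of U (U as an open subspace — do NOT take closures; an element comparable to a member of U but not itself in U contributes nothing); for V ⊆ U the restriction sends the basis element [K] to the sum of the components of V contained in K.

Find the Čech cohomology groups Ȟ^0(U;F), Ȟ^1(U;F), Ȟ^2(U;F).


nerve simplices:
  V1={{q2},{q3},{q5},{q6},{q1,q2},{q1,q3},{q1,q5},{q2,q3},{q2,q4},{q2,q5},{q2,q6},{q3,q4},{q3,q6},{q4,q5},{q4,q6},{q1,q2,q3},{q1,q3,q4},{q1,q4,q5},{q2,q3,q4},{q2,q3,q6}} V2={{q1},{q1,q2},{q1,q3},{q1,q4},{q1,q5},{q1,q2,q3},{q1,q3,q4},{q1,q4,q5}} V3={{q4},{q1,q4},{q2,q4},{q3,q4},{q4,q5},{q4,q6},{q1,q3,q4},{q1,q4,q5},{q2,q3,q4}}
  V12={{q1,q2},{q1,q3},{q1,q5},{q1,q2,q3},{q1,q3,q4},{q1,q4,q5}} V13={{q2,q4},{q3,q4},{q4,q5},{q4,q6},{q1,q3,q4},{q1,q4,q5},{q2,q3,q4}} V23={{q1,q4},{q1,q3,q4},{q1,q4,q5}}
  V123={{q1,q3,q4},{q1,q4,q5}}
components per intersection:
  V1: {{q2},{q3},{q5},{q6},{q1,q2},{q1,q3},{q1,q5},{q2,q3},{q2,q4},{q2,q5},{q2,q6},{q3,q4},{q3,q6},{q4,q5},{q4,q6},{q1,q2,q3},{q1,q3,q4},{q1,q4,q5},{q2,q3,q4},{q2,q3,q6}}
  V2: {{q1},{q1,q2},{q1,q3},{q1,q4},{q1,q5},{q1,q2,q3},{q1,q3,q4},{q1,q4,q5}}
  V3: {{q4},{q1,q4},{q2,q4},{q3,q4},{q4,q5},{q4,q6},{q1,q3,q4},{q1,q4,q5},{q2,q3,q4}}
  V12: {{q1,q2},{q1,q3},{q1,q2,q3},{q1,q3,q4}} {{q1,q5},{q1,q4,q5}}
  V13: {{q2,q4},{q3,q4},{q1,q3,q4},{q2,q3,q4}} {{q4,q5},{q1,q4,q5}} {{q4,q6}}
  V23: {{q1,q4},{q1,q3,q4},{q1,q4,q5}}
  V123: {{q1,q3,q4}} {{q1,q4,q5}}
C dims 3,6,2; δ0: rk 2, SNF 1^2; δ1: rk 2, SNF 1^2
degree 0: 3−2−0 = 1 → Ȟ^0 ≅ Z
degree 1: 6−2−2 = 2 → Ȟ^1 ≅ Z^2
degree 2: 2−0−2 = 0 → Ȟ^2 ≅ 0

Ȟ^0 = Z, Ȟ^1 = Z^2 and Ȟ^2 = 0


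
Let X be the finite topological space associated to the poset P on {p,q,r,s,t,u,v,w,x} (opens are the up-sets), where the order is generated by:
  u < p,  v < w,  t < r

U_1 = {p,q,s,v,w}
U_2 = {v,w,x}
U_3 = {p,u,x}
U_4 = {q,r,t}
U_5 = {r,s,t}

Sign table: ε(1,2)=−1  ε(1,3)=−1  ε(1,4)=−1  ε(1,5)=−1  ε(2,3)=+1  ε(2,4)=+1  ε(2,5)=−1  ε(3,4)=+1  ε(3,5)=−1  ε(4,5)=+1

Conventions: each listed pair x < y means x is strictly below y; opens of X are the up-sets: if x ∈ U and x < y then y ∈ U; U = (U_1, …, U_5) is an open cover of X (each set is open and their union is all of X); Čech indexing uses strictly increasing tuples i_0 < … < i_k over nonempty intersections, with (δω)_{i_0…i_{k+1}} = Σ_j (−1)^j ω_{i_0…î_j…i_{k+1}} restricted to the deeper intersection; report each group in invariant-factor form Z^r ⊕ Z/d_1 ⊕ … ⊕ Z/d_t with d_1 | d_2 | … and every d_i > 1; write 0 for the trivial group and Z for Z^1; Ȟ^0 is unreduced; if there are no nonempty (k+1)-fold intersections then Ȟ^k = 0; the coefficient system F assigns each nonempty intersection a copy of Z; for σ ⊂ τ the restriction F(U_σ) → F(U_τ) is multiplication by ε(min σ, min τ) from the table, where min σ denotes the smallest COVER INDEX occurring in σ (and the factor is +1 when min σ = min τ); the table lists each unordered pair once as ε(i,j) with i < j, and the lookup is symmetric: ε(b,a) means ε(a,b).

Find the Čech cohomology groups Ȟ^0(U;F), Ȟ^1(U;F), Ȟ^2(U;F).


nerve simplices:
  U12={v,w} U13={p} U14={q} U15={s} U23={x} U45={r,t}
C dims 5,6; δ0: rk 4, SNF 1^4
degree 0: 5−4−0 = 1 → Ȟ^0 ≅ Z
degree 1: 6−0−4 = 2 → Ȟ^1 ≅ Z^2
degree 2: 0−0−0 = 0 → Ȟ^2 ≅ 0

Ȟ^0 = Z, Ȟ^1 = Z^2, Ȟ^2 = 0


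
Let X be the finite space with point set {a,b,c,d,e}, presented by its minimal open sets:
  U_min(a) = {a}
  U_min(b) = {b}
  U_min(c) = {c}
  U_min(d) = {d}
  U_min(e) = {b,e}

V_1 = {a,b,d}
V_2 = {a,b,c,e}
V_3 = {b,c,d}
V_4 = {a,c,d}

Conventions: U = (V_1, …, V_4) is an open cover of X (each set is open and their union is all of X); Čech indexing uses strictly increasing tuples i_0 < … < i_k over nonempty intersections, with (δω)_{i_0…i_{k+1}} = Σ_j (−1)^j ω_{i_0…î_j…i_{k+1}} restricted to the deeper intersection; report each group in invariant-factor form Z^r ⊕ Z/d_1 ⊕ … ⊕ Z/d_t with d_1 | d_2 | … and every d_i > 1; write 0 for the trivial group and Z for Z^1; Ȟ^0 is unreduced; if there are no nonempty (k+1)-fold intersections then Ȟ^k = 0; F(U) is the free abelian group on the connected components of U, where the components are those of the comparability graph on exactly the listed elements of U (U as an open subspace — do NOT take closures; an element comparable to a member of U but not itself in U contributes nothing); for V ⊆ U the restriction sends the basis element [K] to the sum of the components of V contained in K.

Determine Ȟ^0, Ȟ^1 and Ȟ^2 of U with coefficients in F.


cover nerve:
  V12={a,b} V13={b,d} V14={a,d} V23={b,c} V24={a,c} V34={c,d}
  V123={b} V124={a} V134={d} V234={c}
components per intersection:
  V1: {a} {b} {d}
  V2: {a} {b,e} {c}
  V3: {b} {c} {d}
  V4: {a} {c} {d}
  V12: {a} {b}
  V13: {b} {d}
  V14: {a} {d}
  V23: {b} {c}
  V24: {a} {c}
  V34: {c} {d}
  V123: {b}
  V124: {a}
  V134: {d}
  V234: {c}
C dims 12,12,4; δ0: rk 8, SNF 1^8; δ1: rk 4, SNF 1^4
Ȟ^0: (12−8)−0=4 ⇒ Z^4
Ȟ^1: (12−4)−8=0 ⇒ 0
Ȟ^2: (4−0)−4=0 ⇒ 0

Ȟ^0 = Z^4, Ȟ^1 = 0, Ȟ^2 = 0


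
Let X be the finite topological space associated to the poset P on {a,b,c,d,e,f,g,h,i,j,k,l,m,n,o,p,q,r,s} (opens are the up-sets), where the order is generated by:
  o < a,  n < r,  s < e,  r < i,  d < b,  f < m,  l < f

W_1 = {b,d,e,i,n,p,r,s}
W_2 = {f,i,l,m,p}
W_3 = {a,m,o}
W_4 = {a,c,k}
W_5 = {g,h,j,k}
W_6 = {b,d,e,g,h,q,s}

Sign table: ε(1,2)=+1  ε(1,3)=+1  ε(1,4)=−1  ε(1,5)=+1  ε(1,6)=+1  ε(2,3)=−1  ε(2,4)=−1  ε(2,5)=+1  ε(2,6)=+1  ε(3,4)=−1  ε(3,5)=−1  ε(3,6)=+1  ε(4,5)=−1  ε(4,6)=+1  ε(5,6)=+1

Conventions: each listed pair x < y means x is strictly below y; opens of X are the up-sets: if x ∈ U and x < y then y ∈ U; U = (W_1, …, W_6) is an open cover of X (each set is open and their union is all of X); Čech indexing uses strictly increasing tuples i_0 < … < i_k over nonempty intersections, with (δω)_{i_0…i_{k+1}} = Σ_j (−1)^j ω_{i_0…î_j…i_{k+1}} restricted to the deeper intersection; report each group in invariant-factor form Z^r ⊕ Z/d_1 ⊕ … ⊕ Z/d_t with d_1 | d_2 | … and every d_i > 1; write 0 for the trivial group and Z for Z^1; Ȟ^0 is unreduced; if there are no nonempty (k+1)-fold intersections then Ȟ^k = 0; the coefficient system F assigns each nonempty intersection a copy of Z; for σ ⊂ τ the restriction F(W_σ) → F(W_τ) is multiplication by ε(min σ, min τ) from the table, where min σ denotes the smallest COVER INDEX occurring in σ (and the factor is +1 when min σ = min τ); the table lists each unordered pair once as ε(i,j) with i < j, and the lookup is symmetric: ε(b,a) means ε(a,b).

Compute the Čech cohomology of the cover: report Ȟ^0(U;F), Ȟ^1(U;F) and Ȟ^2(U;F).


nonempty overlaps:
  W12={i,p} W16={b,d,e,s} W23={m} W34={a} W45={k} W56={g,h}
C dims 6,6; δ0: rk 6, SNF 1^5·2
degree 0: 6−6−0 = 0 → Ȟ^0 ≅ 0
degree 1: 6−0−6 = 0 plus torsion [2] → Ȟ^1 ≅ Z/2
degree 2: 0−0−0 = 0 → Ȟ^2 ≅ 0

Ȟ^0(U;F) ≅ 0, Ȟ^1(U;F) ≅ Z/2, Ȟ^2(U;F) ≅ 0


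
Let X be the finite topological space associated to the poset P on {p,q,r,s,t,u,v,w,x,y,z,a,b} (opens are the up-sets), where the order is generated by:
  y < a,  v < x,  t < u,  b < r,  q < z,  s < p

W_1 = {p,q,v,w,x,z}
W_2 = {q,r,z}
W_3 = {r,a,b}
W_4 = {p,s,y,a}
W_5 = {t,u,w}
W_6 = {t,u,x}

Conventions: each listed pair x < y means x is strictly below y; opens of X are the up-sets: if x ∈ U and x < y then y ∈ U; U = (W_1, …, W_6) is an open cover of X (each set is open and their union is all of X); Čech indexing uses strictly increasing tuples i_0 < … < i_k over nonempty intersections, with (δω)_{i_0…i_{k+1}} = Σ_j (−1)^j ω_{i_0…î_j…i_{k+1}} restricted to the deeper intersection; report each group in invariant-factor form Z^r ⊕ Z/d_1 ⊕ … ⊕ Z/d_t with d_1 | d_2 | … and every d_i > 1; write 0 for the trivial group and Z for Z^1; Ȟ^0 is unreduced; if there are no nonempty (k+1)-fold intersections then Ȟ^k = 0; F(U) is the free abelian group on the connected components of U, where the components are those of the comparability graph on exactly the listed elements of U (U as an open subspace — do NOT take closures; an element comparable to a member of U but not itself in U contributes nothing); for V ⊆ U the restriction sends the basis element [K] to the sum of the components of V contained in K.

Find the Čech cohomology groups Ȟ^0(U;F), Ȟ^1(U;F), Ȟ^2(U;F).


Ȟ^0(U;F) ≅ Z^7, Ȟ^1(U;F) ≅ 0 and Ȟ^2(U;F) ≅ 0

nerve simplices:
  W12={q,z} W14={p} W15={w} W16={x} W23={r} W34={a} W56={t,u}
components per intersection:
  W1: {p} {q,z} {v,x} {w}
  W2: {q,z} {r}
  W3: {r,b} {a}
  W4: {p,s} {y,a}
  W5: {t,u} {w}
  W6: {t,u} {x}
  W12: {q,z}
  W14: {p}
  W15: {w}
  W16: {x}
  W23: {r}
  W34: {a}
  W56: {t,u}
C dims 14,7; δ0: rk 7, SNF 1^7
degree 0: 14−7−0 = 7 → Ȟ^0 ≅ Z^7
degree 1: 7−0−7 = 0 → Ȟ^1 ≅ 0
degree 2: 0−0−0 = 0 → Ȟ^2 ≅ 0


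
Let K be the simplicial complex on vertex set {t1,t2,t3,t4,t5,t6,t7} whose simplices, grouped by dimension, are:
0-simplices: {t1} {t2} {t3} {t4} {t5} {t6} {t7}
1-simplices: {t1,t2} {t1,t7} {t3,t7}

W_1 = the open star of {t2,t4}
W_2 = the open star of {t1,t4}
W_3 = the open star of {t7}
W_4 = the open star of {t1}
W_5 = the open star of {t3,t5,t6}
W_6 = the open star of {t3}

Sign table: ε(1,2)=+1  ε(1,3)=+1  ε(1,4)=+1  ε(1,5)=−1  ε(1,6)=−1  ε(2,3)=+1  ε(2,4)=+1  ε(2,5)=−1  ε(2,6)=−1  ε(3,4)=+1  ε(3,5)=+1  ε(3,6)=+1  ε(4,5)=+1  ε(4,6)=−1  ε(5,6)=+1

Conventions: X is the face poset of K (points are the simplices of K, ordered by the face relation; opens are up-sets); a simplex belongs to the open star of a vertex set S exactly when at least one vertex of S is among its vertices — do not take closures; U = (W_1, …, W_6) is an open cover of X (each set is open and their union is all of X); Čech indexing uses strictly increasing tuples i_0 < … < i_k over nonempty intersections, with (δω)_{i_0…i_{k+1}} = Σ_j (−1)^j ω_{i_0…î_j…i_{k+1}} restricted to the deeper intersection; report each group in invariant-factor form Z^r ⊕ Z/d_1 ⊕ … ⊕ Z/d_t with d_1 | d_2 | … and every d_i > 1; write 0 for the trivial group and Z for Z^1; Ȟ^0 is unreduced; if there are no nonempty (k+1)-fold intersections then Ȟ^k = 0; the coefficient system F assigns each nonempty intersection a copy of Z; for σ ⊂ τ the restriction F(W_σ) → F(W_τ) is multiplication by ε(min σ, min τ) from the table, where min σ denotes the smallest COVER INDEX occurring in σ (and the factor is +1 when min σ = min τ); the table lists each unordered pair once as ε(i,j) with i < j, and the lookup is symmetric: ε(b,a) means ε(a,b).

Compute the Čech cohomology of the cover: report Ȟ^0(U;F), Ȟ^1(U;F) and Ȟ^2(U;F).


Ȟ^0 ≅ Z, Ȟ^1 ≅ 0 and Ȟ^2 ≅ 0

nonempty intersections:
  W1={{t2},{t4},{t1,t2}} W2={{t1},{t4},{t1,t2},{t1,t7}} W3={{t7},{t1,t7},{t3,t7}} W4={{t1},{t1,t2},{t1,t7}} W5={{t3},{t5},{t6},{t3,t7}} W6={{t3},{t3,t7}}
  W12={{t4},{t1,t2}} W14={{t1,t2}} W23={{t1,t7}} W24={{t1},{t1,t2},{t1,t7}} W34={{t1,t7}} W35={{t3,t7}} W36={{t3,t7}} W56={{t3},{t3,t7}}
  W124={{t1,t2}} W234={{t1,t7}} W356={{t3,t7}}
C dims 6,8,3; δ0: rk 5, SNF 1^5; δ1: rk 3, SNF 1^3
Ȟ^0: (6−5)−0=1 ⇒ Z
Ȟ^1: (8−3)−5=0 ⇒ 0
Ȟ^2: (3−0)−3=0 ⇒ 0


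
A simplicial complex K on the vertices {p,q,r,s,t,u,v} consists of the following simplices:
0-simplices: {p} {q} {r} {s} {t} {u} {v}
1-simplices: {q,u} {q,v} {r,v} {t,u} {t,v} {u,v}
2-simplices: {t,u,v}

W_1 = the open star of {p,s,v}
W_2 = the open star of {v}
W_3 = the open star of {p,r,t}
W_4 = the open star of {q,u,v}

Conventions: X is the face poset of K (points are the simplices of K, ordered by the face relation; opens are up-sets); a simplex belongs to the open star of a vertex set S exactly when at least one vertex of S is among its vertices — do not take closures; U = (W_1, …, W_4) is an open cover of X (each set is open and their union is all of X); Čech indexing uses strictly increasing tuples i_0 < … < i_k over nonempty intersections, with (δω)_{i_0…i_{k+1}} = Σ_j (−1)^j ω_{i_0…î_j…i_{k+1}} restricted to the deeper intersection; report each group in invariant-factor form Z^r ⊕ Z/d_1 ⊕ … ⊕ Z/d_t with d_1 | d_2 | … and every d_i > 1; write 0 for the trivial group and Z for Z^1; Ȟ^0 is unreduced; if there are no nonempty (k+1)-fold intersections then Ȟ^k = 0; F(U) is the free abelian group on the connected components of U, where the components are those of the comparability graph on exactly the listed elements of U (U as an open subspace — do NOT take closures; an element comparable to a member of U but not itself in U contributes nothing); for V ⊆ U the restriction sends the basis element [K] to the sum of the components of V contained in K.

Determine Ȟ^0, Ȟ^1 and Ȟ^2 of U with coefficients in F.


Ȟ^0 ≅ Z^3,  Ȟ^1 ≅ 0,  Ȟ^2 ≅ 0

cover nerve:
  W1={{p},{s},{v},{q,v},{r,v},{t,v},{u,v},{t,u,v}} W2={{v},{q,v},{r,v},{t,v},{u,v},{t,u,v}} W3={{p},{r},{t},{r,v},{t,u},{t,v},{t,u,v}} W4={{q},{u},{v},{q,u},{q,v},{r,v},{t,u},{t,v},{u,v},{t,u,v}}
  W12={{v},{q,v},{r,v},{t,v},{u,v},{t,u,v}} W13={{p},{r,v},{t,v},{t,u,v}} W14={{v},{q,v},{r,v},{t,v},{u,v},{t,u,v}} W23={{r,v},{t,v},{t,u,v}} W24={{v},{q,v},{r,v},{t,v},{u,v},{t,u,v}} W34={{r,v},{t,u},{t,v},{t,u,v}}
  W123={{r,v},{t,v},{t,u,v}} W124={{v},{q,v},{r,v},{t,v},{u,v},{t,u,v}} W134={{r,v},{t,v},{t,u,v}} W234={{r,v},{t,v},{t,u,v}}
  W1234={{r,v},{t,v},{t,u,v}}
components per intersection:
  W1: {{p}} {{s}} {{v},{q,v},{r,v},{t,v},{u,v},{t,u,v}}
  W2: {{v},{q,v},{r,v},{t,v},{u,v},{t,u,v}}
  W3: {{p}} {{r},{r,v}} {{t},{t,u},{t,v},{t,u,v}}
  W4: {{q},{u},{v},{q,u},{q,v},{r,v},{t,u},{t,v},{u,v},{t,u,v}}
  W12: {{v},{q,v},{r,v},{t,v},{u,v},{t,u,v}}
  W13: {{p}} {{r,v}} {{t,v},{t,u,v}}
  W14: {{v},{q,v},{r,v},{t,v},{u,v},{t,u,v}}
  W23: {{r,v}} {{t,v},{t,u,v}}
  W24: {{v},{q,v},{r,v},{t,v},{u,v},{t,u,v}}
  W34: {{r,v}} {{t,u},{t,v},{t,u,v}}
  W123: {{r,v}} {{t,v},{t,u,v}}
  W124: {{v},{q,v},{r,v},{t,v},{u,v},{t,u,v}}
  W134: {{r,v}} {{t,v},{t,u,v}}
  W234: {{r,v}} {{t,v},{t,u,v}}
  W1234: {{r,v}} {{t,v},{t,u,v}}
C dims 8,10,7,2; δ0: rk 5, SNF 1^5; δ1: rk 5, SNF 1^5; δ2: rk 2, SNF 1^2
Ȟ^0: (8−5)−0=3 ⇒ Z^3
Ȟ^1: (10−5)−5=0 ⇒ 0
Ȟ^2: (7−2)−5=0 ⇒ 0


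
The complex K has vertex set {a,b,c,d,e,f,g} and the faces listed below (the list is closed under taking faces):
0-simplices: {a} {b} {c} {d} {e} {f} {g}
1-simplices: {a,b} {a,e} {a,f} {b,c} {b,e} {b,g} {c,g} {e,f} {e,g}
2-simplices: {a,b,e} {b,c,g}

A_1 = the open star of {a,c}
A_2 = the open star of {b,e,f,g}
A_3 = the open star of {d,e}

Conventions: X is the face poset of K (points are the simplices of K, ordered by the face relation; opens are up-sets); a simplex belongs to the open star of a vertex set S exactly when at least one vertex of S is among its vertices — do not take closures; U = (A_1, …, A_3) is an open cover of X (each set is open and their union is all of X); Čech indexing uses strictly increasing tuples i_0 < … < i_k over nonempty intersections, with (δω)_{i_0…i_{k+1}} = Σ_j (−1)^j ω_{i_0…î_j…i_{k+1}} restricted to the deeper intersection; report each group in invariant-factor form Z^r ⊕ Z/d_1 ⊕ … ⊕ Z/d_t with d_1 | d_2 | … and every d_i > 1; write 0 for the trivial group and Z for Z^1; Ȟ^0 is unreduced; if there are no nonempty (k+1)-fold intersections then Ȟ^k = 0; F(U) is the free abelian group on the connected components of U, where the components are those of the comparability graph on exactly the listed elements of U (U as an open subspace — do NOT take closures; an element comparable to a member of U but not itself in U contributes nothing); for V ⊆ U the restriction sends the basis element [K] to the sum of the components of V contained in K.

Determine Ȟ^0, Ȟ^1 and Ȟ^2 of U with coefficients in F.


Ȟ^0 = Z^2, Ȟ^1 = Z, Ȟ^2 = 0

nerve of the cover:
  A1={{a},{c},{a,b},{a,e},{a,f},{b,c},{c,g},{a,b,e},{b,c,g}} A2={{b},{e},{f},{g},{a,b},{a,e},{a,f},{b,c},{b,e},{b,g},{c,g},{e,f},{e,g},{a,b,e},{b,c,g}} A3={{d},{e},{a,e},{b,e},{e,f},{e,g},{a,b,e}}
  A12={{a,b},{a,e},{a,f},{b,c},{c,g},{a,b,e},{b,c,g}} A13={{a,e},{a,b,e}} A23={{e},{a,e},{b,e},{e,f},{e,g},{a,b,e}}
  A123={{a,e},{a,b,e}}
components per intersection:
  A1: {{a},{a,b},{a,e},{a,f},{a,b,e}} {{c},{b,c},{c,g},{b,c,g}}
  A2: {{b},{e},{f},{g},{a,b},{a,e},{a,f},{b,c},{b,e},{b,g},{c,g},{e,f},{e,g},{a,b,e},{b,c,g}}
  A3: {{d}} {{e},{a,e},{b,e},{e,f},{e,g},{a,b,e}}
  A12: {{a,b},{a,e},{a,b,e}} {{a,f}} {{b,c},{c,g},{b,c,g}}
  A13: {{a,e},{a,b,e}}
  A23: {{e},{a,e},{b,e},{e,f},{e,g},{a,b,e}}
  A123: {{a,e},{a,b,e}}
C dims 5,5,1; δ0: rk 3, SNF 1^3; δ1: rk 1, SNF 1^1
Ȟ^0 = (5 − 3) − 0 = 2, so Ȟ^0 ≅ Z^2
Ȟ^1 = (5 − 1) − 3 = 1, so Ȟ^1 ≅ Z
Ȟ^2 = (1 − 0) − 1 = 0, so Ȟ^2 ≅ 0


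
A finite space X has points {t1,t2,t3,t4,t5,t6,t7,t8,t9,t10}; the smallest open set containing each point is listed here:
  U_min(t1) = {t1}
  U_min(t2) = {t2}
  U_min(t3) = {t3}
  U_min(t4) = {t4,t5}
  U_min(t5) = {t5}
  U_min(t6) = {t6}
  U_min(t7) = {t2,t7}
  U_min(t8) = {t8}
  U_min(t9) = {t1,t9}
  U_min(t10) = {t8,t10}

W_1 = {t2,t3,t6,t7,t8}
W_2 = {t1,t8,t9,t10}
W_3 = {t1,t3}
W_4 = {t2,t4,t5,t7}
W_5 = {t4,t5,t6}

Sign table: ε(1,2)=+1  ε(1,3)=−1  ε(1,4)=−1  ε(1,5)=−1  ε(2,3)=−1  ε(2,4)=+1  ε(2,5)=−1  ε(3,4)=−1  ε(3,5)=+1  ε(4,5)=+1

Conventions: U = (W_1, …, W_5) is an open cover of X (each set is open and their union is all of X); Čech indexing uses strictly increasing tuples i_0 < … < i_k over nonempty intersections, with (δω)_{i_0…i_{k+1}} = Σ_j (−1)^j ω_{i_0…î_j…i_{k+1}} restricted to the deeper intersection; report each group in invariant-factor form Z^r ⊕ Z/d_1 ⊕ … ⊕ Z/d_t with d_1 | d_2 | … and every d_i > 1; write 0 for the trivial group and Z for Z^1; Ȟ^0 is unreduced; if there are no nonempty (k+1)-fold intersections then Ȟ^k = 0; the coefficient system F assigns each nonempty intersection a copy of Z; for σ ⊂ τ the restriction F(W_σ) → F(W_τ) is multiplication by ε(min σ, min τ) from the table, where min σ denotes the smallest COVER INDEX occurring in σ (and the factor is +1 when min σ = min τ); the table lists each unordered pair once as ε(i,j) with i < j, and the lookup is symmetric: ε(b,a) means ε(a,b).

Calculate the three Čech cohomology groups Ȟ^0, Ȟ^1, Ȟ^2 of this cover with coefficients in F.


nonempty intersections:
  W12={t8} W13={t3} W14={t2,t7} W15={t6} W23={t1} W45={t4,t5}
C dims 5,6; δ0: rk 4, SNF 1^4
Ȟ^0: (5−4)−0=1 ⇒ Z
Ȟ^1: (6−0)−4=2 ⇒ Z^2
Ȟ^2: (0−0)−0=0 ⇒ 0

Ȟ^0 = Z, Ȟ^1 = Z^2 and Ȟ^2 = 0


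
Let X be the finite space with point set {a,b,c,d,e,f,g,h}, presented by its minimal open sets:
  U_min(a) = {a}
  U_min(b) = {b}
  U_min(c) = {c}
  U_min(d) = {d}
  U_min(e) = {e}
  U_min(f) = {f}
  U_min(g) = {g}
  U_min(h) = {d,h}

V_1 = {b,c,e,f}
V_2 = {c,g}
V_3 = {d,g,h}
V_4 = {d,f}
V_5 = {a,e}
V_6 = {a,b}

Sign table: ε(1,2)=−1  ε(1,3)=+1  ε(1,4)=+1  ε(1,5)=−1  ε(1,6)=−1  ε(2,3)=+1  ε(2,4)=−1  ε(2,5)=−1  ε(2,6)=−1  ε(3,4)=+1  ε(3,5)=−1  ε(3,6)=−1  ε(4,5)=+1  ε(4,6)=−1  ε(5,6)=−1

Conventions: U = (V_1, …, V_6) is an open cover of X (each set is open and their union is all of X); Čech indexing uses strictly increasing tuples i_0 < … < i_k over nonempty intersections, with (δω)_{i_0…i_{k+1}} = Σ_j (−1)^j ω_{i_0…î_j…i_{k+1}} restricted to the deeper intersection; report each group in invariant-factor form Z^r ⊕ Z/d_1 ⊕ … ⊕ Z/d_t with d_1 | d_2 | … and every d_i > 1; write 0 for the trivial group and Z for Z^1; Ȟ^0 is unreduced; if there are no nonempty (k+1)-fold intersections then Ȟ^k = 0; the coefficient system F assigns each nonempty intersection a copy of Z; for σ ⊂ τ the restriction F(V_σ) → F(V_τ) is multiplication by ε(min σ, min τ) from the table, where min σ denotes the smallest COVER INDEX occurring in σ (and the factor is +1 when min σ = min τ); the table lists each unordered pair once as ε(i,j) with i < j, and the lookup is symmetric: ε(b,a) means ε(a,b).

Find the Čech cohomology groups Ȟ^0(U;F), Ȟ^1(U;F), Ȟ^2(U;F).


intersection data:
  V12={c} V14={f} V15={e} V16={b} V23={g} V34={d} V56={a}
C dims 6,7; δ0: rk 6, SNF 1^5·2
Ȟ^0 = (6 − 6) − 0 = 0, so Ȟ^0 ≅ 0
Ȟ^1 = (7 − 0) − 6 = 1 plus torsion [2], so Ȟ^1 ≅ Z ⊕ Z/2
Ȟ^2 = (0 − 0) − 0 = 0, so Ȟ^2 ≅ 0

Ȟ^0(U;F) ≅ 0; Ȟ^1(U;F) ≅ Z ⊕ Z/2; Ȟ^2(U;F) ≅ 0


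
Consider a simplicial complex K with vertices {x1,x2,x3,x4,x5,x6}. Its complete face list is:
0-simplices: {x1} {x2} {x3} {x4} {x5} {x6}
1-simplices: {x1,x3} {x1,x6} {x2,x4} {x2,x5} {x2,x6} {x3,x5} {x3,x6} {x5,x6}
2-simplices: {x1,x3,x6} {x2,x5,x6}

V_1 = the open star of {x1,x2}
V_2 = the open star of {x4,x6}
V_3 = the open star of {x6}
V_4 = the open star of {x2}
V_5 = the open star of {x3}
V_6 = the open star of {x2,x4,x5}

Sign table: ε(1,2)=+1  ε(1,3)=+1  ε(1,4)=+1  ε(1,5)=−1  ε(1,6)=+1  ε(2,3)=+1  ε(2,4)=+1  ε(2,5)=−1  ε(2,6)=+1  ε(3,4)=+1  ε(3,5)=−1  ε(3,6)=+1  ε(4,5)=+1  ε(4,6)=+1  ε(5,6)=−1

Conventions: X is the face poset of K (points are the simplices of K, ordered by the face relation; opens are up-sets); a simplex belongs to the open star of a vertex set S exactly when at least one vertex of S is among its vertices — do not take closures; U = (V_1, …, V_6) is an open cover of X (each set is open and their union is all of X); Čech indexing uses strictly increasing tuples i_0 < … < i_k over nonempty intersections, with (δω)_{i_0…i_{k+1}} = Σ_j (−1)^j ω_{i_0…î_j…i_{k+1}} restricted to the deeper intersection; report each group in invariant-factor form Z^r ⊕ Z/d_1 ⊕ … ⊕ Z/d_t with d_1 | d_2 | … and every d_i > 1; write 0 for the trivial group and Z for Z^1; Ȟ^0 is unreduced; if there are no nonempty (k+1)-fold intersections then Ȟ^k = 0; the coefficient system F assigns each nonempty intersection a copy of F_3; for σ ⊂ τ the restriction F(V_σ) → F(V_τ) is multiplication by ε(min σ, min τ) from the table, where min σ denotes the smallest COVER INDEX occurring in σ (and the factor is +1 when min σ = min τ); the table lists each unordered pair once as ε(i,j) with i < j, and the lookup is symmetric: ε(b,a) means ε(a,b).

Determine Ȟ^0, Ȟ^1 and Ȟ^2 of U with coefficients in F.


cover nerve:
  V1={{x1},{x2},{x1,x3},{x1,x6},{x2,x4},{x2,x5},{x2,x6},{x1,x3,x6},{x2,x5,x6}} V2={{x4},{x6},{x1,x6},{x2,x4},{x2,x6},{x3,x6},{x5,x6},{x1,x3,x6},{x2,x5,x6}} V3={{x6},{x1,x6},{x2,x6},{x3,x6},{x5,x6},{x1,x3,x6},{x2,x5,x6}} V4={{x2},{x2,x4},{x2,x5},{x2,x6},{x2,x5,x6}} V5={{x3},{x1,x3},{x3,x5},{x3,x6},{x1,x3,x6}} V6={{x2},{x4},{x5},{x2,x4},{x2,x5},{x2,x6},{x3,x5},{x5,x6},{x2,x5,x6}}
  V12={{x1,x6},{x2,x4},{x2,x6},{x1,x3,x6},{x2,x5,x6}} V13={{x1,x6},{x2,x6},{x1,x3,x6},{x2,x5,x6}} V14={{x2},{x2,x4},{x2,x5},{x2,x6},{x2,x5,x6}} V15={{x1,x3},{x1,x3,x6}} V16={{x2},{x2,x4},{x2,x5},{x2,x6},{x2,x5,x6}} V23={{x6},{x1,x6},{x2,x6},{x3,x6},{x5,x6},{x1,x3,x6},{x2,x5,x6}} V24={{x2,x4},{x2,x6},{x2,x5,x6}} V25={{x3,x6},{x1,x3,x6}} V26={{x4},{x2,x4},{x2,x6},{x5,x6},{x2,x5,x6}} V34={{x2,x6},{x2,x5,x6}} V35={{x3,x6},{x1,x3,x6}} V36={{x2,x6},{x5,x6},{x2,x5,x6}} V46={{x2},{x2,x4},{x2,x5},{x2,x6},{x2,x5,x6}} V56={{x3,x5}}
  V123={{x1,x6},{x2,x6},{x1,x3,x6},{x2,x5,x6}} V124={{x2,x4},{x2,x6},{x2,x5,x6}} V125={{x1,x3,x6}} V126={{x2,x4},{x2,x6},{x2,x5,x6}} V134={{x2,x6},{x2,x5,x6}} V135={{x1,x3,x6}} V136={{x2,x6},{x2,x5,x6}} V146={{x2},{x2,x4},{x2,x5},{x2,x6},{x2,x5,x6}} V234={{x2,x6},{x2,x5,x6}} V235={{x3,x6},{x1,x3,x6}} V236={{x2,x6},{x5,x6},{x2,x5,x6}} V246={{x2,x4},{x2,x6},{x2,x5,x6}} V346={{x2,x6},{x2,x5,x6}}
  V1234={{x2,x6},{x2,x5,x6}} V1235={{x1,x3,x6}} V1236={{x2,x6},{x2,x5,x6}} V1246={{x2,x4},{x2,x6},{x2,x5,x6}} V1346={{x2,x6},{x2,x5,x6}} V2346={{x2,x6},{x2,x5,x6}}
  V12346={{x2,x6},{x2,x5,x6}}
C dims 6,14,13,6; δ0: rk_F3 5; δ1: rk_F3 8; δ2: rk_F3 5
Ȟ^0: (6−5)−0=1 ⇒ Z/3
Ȟ^1: (14−8)−5=1 ⇒ Z/3
Ȟ^2: (13−5)−8=0 ⇒ 0

Ȟ^0 = Z/3,  Ȟ^1 = Z/3,  Ȟ^2 = 0


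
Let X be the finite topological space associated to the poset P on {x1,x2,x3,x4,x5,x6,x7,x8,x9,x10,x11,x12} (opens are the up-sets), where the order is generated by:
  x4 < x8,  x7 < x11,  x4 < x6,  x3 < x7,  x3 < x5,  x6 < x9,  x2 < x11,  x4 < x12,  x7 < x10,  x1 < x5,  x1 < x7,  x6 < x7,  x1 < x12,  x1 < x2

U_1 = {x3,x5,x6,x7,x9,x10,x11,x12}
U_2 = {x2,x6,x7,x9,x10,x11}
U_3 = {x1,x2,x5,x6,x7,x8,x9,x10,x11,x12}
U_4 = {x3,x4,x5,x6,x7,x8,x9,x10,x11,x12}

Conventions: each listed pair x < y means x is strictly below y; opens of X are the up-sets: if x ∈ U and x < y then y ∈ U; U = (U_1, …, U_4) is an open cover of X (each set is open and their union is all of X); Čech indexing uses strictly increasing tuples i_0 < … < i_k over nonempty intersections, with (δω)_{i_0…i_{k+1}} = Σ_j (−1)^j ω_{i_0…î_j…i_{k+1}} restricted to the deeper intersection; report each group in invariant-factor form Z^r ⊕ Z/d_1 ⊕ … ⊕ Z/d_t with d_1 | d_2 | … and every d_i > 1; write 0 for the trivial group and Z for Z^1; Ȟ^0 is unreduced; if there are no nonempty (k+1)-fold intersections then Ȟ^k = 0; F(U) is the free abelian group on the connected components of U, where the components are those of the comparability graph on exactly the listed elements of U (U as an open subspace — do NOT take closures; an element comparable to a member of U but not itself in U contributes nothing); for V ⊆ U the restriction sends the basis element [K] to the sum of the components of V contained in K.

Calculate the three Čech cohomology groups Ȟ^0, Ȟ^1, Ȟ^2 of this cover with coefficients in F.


nonempty overlaps:
  U12={x6,x7,x9,x10,x11} U13={x5,x6,x7,x9,x10,x11,x12} U14={x3,x5,x6,x7,x9,x10,x11,x12} U23={x2,x6,x7,x9,x10,x11} U24={x6,x7,x9,x10,x11} U34={x5,x6,x7,x8,x9,x10,x11,x12}
  U123={x6,x7,x9,x10,x11} U124={x6,x7,x9,x10,x11} U134={x5,x6,x7,x9,x10,x11,x12} U234={x6,x7,x9,x10,x11}
  U1234={x6,x7,x9,x10,x11}
components per intersection:
  U1: {x3,x5,x6,x7,x9,x10,x11} {x12}
  U2: {x2,x6,x7,x9,x10,x11}
  U3: {x1,x2,x5,x6,x7,x9,x10,x11,x12} {x8}
  U4: {x3,x4,x5,x6,x7,x8,x9,x10,x11,x12}
  U12: {x6,x7,x9,x10,x11}
  U13: {x5} {x6,x7,x9,x10,x11} {x12}
  U14: {x3,x5,x6,x7,x9,x10,x11} {x12}
  U23: {x2,x6,x7,x9,x10,x11}
  U24: {x6,x7,x9,x10,x11}
  U34: {x5} {x6,x7,x9,x10,x11} {x8} {x12}
  U123: {x6,x7,x9,x10,x11}
  U124: {x6,x7,x9,x10,x11}
  U134: {x5} {x6,x7,x9,x10,x11} {x12}
  U234: {x6,x7,x9,x10,x11}
  U1234: {x6,x7,x9,x10,x11}
C dims 6,12,6,1; δ0: rk 5, SNF 1^5; δ1: rk 5, SNF 1^5; δ2: rk 1, SNF 1^1
degree 0: 6−5−0 = 1 → Ȟ^0 ≅ Z
degree 1: 12−5−5 = 2 → Ȟ^1 ≅ Z^2
degree 2: 6−1−5 = 0 → Ȟ^2 ≅ 0

Ȟ^0 = Z,  Ȟ^1 = Z^2,  Ȟ^2 = 0


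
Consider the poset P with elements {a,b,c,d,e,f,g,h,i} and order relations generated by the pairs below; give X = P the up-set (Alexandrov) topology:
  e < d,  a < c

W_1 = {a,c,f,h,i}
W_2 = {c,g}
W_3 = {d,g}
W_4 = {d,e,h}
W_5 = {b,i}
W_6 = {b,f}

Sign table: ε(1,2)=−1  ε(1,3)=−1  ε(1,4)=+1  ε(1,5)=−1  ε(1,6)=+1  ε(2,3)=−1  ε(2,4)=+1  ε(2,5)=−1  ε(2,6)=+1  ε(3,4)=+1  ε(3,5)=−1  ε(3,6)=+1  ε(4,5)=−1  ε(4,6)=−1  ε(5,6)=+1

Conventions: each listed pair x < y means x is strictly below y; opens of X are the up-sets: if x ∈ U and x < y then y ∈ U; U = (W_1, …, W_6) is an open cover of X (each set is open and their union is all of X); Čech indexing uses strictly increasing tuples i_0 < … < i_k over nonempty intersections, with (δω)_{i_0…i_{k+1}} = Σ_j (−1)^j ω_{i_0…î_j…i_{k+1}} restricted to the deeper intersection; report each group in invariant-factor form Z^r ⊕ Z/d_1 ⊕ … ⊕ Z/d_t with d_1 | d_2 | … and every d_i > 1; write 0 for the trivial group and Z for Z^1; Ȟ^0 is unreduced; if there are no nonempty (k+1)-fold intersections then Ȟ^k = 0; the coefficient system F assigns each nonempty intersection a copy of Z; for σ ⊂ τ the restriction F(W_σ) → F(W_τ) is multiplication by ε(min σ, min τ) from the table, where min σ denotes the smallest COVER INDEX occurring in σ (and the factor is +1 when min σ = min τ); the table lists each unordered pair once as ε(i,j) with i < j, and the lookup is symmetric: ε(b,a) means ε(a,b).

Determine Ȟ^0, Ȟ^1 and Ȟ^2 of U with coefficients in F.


Ȟ^0 ≅ 0; Ȟ^1 ≅ Z ⊕ Z/2; Ȟ^2 ≅ 0

nerve simplices:
  W12={c} W14={h} W15={i} W16={f} W23={g} W34={d} W56={b}
C dims 6,7; δ0: rk 6, SNF 1^5·2
degree 0: 6−6−0 = 0 → Ȟ^0 ≅ 0
degree 1: 7−0−6 = 1 plus torsion [2] → Ȟ^1 ≅ Z ⊕ Z/2
degree 2: 0−0−0 = 0 → Ȟ^2 ≅ 0


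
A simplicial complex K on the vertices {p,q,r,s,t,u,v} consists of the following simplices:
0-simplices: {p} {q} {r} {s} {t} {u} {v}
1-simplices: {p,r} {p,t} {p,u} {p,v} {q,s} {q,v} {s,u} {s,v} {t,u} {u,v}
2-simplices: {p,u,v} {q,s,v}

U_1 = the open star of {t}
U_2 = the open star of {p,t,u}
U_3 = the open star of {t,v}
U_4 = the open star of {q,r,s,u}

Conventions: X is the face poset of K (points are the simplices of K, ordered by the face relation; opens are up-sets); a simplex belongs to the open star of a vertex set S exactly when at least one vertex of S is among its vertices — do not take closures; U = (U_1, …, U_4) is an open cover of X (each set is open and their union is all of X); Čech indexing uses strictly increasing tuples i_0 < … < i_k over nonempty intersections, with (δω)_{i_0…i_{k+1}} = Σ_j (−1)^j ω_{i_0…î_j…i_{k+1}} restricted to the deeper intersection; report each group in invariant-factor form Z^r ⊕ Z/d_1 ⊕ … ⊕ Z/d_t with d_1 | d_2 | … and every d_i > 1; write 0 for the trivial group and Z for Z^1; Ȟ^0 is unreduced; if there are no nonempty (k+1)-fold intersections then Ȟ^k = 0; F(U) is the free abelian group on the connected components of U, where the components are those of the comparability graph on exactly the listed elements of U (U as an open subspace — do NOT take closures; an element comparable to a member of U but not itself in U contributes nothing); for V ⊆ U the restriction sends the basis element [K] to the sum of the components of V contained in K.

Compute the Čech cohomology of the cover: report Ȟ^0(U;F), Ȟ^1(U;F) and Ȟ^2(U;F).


nerve simplices:
  U1={{t},{p,t},{t,u}} U2={{p},{t},{u},{p,r},{p,t},{p,u},{p,v},{s,u},{t,u},{u,v},{p,u,v}} U3={{t},{v},{p,t},{p,v},{q,v},{s,v},{t,u},{u,v},{p,u,v},{q,s,v}} U4={{q},{r},{s},{u},{p,r},{p,u},{q,s},{q,v},{s,u},{s,v},{t,u},{u,v},{p,u,v},{q,s,v}}
  U12={{t},{p,t},{t,u}} U13={{t},{p,t},{t,u}} U14={{t,u}} U23={{t},{p,t},{p,v},{t,u},{u,v},{p,u,v}} U24={{u},{p,r},{p,u},{s,u},{t,u},{u,v},{p,u,v}} U34={{q,v},{s,v},{t,u},{u,v},{p,u,v},{q,s,v}}
  U123={{t},{p,t},{t,u}} U124={{t,u}} U134={{t,u}} U234={{t,u},{u,v},{p,u,v}}
  U1234={{t,u}}
components per intersection:
  U1: {{t},{p,t},{t,u}}
  U2: {{p},{t},{u},{p,r},{p,t},{p,u},{p,v},{s,u},{t,u},{u,v},{p,u,v}}
  U3: {{t},{p,t},{t,u}} {{v},{p,v},{q,v},{s,v},{u,v},{p,u,v},{q,s,v}}
  U4: {{q},{s},{u},{p,u},{q,s},{q,v},{s,u},{s,v},{t,u},{u,v},{p,u,v},{q,s,v}} {{r},{p,r}}
  U12: {{t},{p,t},{t,u}}
  U13: {{t},{p,t},{t,u}}
  U14: {{t,u}}
  U23: {{t},{p,t},{t,u}} {{p,v},{u,v},{p,u,v}}
  U24: {{u},{p,u},{s,u},{t,u},{u,v},{p,u,v}} {{p,r}}
  U34: {{q,v},{s,v},{q,s,v}} {{t,u}} {{u,v},{p,u,v}}
  U123: {{t},{p,t},{t,u}}
  U124: {{t,u}}
  U134: {{t,u}}
  U234: {{t,u}} {{u,v},{p,u,v}}
  U1234: {{t,u}}
C dims 6,10,5,1; δ0: rk 5, SNF 1^5; δ1: rk 4, SNF 1^4; δ2: rk 1, SNF 1^1
degree 0: 6−5−0 = 1 → Ȟ^0 ≅ Z
degree 1: 10−4−5 = 1 → Ȟ^1 ≅ Z
degree 2: 5−1−4 = 0 → Ȟ^2 ≅ 0

Ȟ^0(U;F) ≅ Z, Ȟ^1(U;F) ≅ Z, Ȟ^2(U;F) ≅ 0
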